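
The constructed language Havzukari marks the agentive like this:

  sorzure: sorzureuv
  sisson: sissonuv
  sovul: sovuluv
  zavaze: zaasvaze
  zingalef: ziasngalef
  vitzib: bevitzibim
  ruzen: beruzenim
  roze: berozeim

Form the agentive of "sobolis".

sorzure and zavaze both end in -e yet inflect differently (sorzureuv, zaasvaze), so the final letter is not what conditions the rule; the first letter is.
"sobolis" begins with s-. The stems beginning with s- (sorzure → sorzureuv, sisson → sissonuv, sovul → sovuluv) add -uv.
The other patterns: stems beginning with z- insert -as- after the first vowel; stems beginning with r- or v- add be- … -im around the stem.
So sobolis → sobolisuv.

sobolisuv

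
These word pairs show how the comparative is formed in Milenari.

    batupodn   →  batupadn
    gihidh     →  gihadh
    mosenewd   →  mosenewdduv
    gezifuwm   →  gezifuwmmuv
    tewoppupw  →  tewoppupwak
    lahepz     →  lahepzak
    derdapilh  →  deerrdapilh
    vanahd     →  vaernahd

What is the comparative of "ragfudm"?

ragfadm

"ragfudm" has second-to-last letter 'd'. The stems whose second-to-last letter is 'd' (batupodn → batupadn, gihidh → gihadh) change the last vowel to 'a'.
The other patterns: stems whose second-to-last letter is 'w' double the final consonant and add -uv; stems whose second-to-last letter is 'p' add -ak; stems whose second-to-last letter is 'h' or 'l' insert -er- after the first vowel.
So ragfudm → ragfadm.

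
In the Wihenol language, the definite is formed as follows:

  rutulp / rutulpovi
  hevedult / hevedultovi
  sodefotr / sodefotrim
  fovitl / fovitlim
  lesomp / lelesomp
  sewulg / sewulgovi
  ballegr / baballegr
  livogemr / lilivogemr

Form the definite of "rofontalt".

rutulp and lesomp both end in -p yet inflect differently (rutulpovi, lelesomp), so the final letter is not what conditions the rule; the second-to-last letter is.
"rofontalt" has second-to-last letter 'l'. The stems whose second-to-last letter is 'l' (hevedult → hevedultovi, sewulg → sewulgovi, rutulp → rutulpovi) add -ovi.
So rofontalt → rofontaltovi.

rofontaltovi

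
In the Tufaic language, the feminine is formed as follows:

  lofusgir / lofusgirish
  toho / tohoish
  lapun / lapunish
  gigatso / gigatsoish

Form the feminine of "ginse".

ginseish

Every pair shown (lofusgir → lofusgirish, toho → tohoish, lapun → lapunish, …) follows the same rule: add -ish.
So ginse → ginseish.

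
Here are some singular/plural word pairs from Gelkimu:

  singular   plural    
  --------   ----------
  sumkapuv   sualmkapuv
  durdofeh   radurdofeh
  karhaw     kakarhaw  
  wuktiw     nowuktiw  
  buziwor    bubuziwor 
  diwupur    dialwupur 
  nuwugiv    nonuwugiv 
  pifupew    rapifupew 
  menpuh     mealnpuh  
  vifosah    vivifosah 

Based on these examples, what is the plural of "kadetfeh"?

rakadetfeh

durdofeh and menpuh both end in -h yet inflect differently (radurdofeh, mealnpuh), so the final letter is not what conditions the rule; the last vowel is.
"kadetfeh" has last vowel 'e'. The stems whose last vowel is 'e' (durdofeh → radurdofeh, pifupew → rapifupew) add the prefix ra-.
So kadetfeh → rakadetfeh.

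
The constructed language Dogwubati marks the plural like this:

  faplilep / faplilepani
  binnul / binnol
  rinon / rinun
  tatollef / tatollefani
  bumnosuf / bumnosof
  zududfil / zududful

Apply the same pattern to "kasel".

kaselani

tatollef and bumnosuf both end in -f yet inflect differently (tatollefani, bumnosof), so the final letter is not what conditions the rule; the last vowel is.
"kasel" has last vowel 'e'. The stems whose last vowel is 'e' (faplilep → faplilepani, tatollef → tatollefani) add -ani.
So kasel → kaselani.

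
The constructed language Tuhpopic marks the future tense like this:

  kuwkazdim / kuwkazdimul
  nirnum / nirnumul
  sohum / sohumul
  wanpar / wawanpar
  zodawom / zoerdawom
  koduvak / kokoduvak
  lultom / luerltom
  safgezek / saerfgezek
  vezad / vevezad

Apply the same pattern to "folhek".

"folhek" has last vowel 'e'. The one such stem in the data (safgezek → saerfgezek) inserts -er- after the first vowel (as do lultom, zodawom), so the same rule applies.
The other patterns: stems whose last vowel is 'i' or 'u' add -ul; stems whose last vowel is 'a' repeat the first consonant+vowel as a prefix.
So folhek → foerlhek.

foerlhek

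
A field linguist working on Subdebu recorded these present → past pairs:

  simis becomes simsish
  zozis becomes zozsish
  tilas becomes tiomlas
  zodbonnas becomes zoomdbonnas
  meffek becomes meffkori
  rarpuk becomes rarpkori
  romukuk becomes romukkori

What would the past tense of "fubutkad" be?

fuombutkad

"fubutkad" has last vowel 'a'. The stems whose last vowel is 'a' (tilas → tiomlas, zodbonnas → zoomdbonnas) insert -om- after the first vowel.
So fubutkad → fuombutkad.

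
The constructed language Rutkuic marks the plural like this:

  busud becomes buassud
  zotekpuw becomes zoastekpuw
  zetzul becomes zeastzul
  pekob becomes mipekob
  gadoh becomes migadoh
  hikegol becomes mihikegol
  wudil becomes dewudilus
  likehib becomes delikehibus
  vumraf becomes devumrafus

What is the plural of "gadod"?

migadod

"gadod" has last vowel 'o'. The stems whose last vowel is 'o' (pekob → mipekob, gadoh → migadoh, hikegol → mihikegol) add the prefix mi-.
The other patterns: stems whose last vowel is 'u' insert -as- after the first vowel; stems whose last vowel is 'a' or 'i' add de- … -us around the stem.
So gadod → migadod.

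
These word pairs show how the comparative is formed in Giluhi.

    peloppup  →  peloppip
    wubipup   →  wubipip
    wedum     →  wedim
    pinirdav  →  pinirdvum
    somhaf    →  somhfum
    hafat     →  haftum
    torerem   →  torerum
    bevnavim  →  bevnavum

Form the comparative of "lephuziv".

wedum and torerem both end in -m yet inflect differently (wedim, torerum), so the final letter is not what conditions the rule; the last vowel is.
"lephuziv" has last vowel 'i'. The one such stem in the data (bevnavim → bevnavum) changes the last vowel to 'u' (as does torerem), so the same rule applies.
So lephuziv → lephuzuv.

lephuzuv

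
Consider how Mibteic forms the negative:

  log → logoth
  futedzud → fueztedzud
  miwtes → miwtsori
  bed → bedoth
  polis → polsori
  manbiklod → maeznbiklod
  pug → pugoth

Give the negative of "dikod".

"dikod" has 2 vowels. The stems with 2 vowels (miwtes → miwtsori, polis → polsori) delete the last vowel and add -ori.
So dikod → dikdori.

dikdori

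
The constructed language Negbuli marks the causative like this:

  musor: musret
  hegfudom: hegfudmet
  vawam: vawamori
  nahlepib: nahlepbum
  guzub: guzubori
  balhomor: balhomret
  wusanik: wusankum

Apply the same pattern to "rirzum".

rirzumori

nahlepib and guzub both end in -b yet inflect differently (nahlepbum, guzubori), so the final letter is not what conditions the rule; the last vowel is.
"rirzum" has last vowel 'u'. The one such stem in the data (guzub → guzubori) adds -ori, so the same rule applies.
So rirzum → rirzumori.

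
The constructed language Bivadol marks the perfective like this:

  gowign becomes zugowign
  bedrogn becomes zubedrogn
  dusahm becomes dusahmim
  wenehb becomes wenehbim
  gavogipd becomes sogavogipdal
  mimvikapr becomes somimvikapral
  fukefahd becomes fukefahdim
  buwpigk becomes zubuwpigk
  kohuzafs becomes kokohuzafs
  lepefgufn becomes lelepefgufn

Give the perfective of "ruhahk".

ruhahkim

"ruhahk" has second-to-last letter 'h'. The stems whose second-to-last letter is 'h' (wenehb → wenehbim, dusahm → dusahmim, fukefahd → fukefahdim) add -im.
The other patterns: stems whose second-to-last letter is 'f' repeat the first consonant+vowel as a prefix; stems whose second-to-last letter is 'g' add the prefix zu-; stems whose second-to-last letter is 'p' add so- … -al around the stem.
So ruhahk → ruhahkim.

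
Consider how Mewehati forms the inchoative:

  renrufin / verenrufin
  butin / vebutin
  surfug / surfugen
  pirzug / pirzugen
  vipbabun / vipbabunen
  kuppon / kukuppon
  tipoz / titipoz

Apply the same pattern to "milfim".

vemilfim

"milfim" has last vowel 'i'. The stems whose last vowel is 'i' (renrufin → verenrufin, butin → vebutin) add the prefix ve-.
So milfim → vemilfim.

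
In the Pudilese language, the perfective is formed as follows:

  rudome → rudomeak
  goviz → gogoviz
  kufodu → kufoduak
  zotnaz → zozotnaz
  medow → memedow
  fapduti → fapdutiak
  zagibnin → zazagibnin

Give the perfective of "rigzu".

rigzuak

fapduti and zagibnin both have last vowel 'i' yet inflect differently (fapdutiak, zazagibnin), so the last vowel is not what conditions the rule; whether the stem ends in a vowel or a consonant is.
"rigzu" ends in a vowel. The stems ending in a vowel (kufodu → kufoduak, fapduti → fapdutiak, rudome → rudomeak) add -ak.
The other pattern: stems ending in a consonant repeat the first consonant+vowel as a prefix.
So rigzu → rigzuak.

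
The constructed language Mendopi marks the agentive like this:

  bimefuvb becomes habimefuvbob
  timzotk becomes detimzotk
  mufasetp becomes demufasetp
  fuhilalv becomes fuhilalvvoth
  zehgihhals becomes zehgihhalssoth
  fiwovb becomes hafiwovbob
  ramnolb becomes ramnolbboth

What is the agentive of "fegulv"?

ramnolb and fiwovb both end in -b yet inflect differently (ramnolbboth, hafiwovbob), so the final letter is not what conditions the rule; the second-to-last letter is.
"fegulv" has second-to-last letter 'l'. The stems whose second-to-last letter is 'l' (ramnolb → ramnolbboth, zehgihhals → zehgihhalssoth, fuhilalv → fuhilalvvoth) double the final consonant and add -oth.
So fegulv → fegulvvoth.

fegulvvoth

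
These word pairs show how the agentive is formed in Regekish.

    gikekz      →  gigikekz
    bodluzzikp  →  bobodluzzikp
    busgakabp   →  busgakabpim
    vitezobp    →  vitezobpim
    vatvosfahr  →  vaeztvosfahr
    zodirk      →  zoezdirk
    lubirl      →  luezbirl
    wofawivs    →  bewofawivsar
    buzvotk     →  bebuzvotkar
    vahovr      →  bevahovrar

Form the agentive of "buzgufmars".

buezzgufmars

bodluzzikp and busgakabp both end in -p yet inflect differently (bobodluzzikp, busgakabpim), so the final letter is not what conditions the rule; the second-to-last letter is.
"buzgufmars" has second-to-last letter 'r'. The stems whose second-to-last letter is 'r' (zodirk → zoezdirk, lubirl → luezbirl) insert -ez- after the first vowel.
So buzgufmars → buezzgufmars.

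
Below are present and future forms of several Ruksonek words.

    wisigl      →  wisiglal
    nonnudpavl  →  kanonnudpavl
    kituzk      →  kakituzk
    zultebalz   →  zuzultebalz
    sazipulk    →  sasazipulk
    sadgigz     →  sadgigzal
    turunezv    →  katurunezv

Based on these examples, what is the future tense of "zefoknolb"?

zezefoknolb

sadgigz and zultebalz both end in -z yet inflect differently (sadgigzal, zuzultebalz), so the final letter is not what conditions the rule; the second-to-last letter is.
"zefoknolb" has second-to-last letter 'l'. The stems whose second-to-last letter is 'l' (sazipulk → sasazipulk, zultebalz → zuzultebalz) repeat the first consonant+vowel as a prefix.
So zefoknolb → zezefoknolb.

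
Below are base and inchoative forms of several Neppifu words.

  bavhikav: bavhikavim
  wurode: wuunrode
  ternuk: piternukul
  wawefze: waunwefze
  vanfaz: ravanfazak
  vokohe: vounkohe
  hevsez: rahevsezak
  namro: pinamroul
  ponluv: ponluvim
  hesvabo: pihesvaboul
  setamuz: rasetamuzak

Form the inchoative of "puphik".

pipuphikul

ponluv and setamuz both have last vowel 'u' yet inflect differently (ponluvim, rasetamuzak), so the last vowel is not what conditions the rule; the final letter is.
"puphik" ends in -k. The one such stem in the data (ternuk → piternukul) adds pi- … -ul around the stem, so the same rule applies.
So puphik → pipuphikul.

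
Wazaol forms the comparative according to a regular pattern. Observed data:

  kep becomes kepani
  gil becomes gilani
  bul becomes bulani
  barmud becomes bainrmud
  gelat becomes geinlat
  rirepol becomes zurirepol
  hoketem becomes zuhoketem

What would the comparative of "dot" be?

dotani

gil and rirepol both end in -l yet inflect differently (gilani, zurirepol), so the final letter is not what conditions the rule; the number of vowels is.
"dot" has 1 vowel. The stems with 1 vowel (kep → kepani, gil → gilani, bul → bulani) add -ani.
The other patterns: stems with 2 vowels insert -in- after the first vowel; stems with 3 vowels add the prefix zu-.
So dot → dotani.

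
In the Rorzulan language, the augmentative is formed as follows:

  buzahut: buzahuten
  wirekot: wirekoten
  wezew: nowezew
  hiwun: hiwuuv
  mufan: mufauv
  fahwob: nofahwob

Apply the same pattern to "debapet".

buzahut and hiwun both have last vowel 'u' yet inflect differently (buzahuten, hiwuuv), so the last vowel is not what conditions the rule; the final letter is.
"debapet" ends in -t. The stems ending in -t (buzahut → buzahuten, wirekot → wirekoten) add -en.
The other patterns: stems ending in -n drop the final letter and add -uv; stems ending in -b or -w add the prefix no-.
So debapet → debapeten.

debapeten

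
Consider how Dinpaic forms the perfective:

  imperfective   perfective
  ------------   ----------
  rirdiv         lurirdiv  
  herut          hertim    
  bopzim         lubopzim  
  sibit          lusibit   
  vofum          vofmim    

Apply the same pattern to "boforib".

luboforib

"boforib" has last vowel 'i'. The stems whose last vowel is 'i' (sibit → lusibit, bopzim → lubopzim, rirdiv → lurirdiv) add the prefix lu-.
The other pattern: stems whose last vowel is 'u' delete the last vowel and add -im.
So boforib → luboforib.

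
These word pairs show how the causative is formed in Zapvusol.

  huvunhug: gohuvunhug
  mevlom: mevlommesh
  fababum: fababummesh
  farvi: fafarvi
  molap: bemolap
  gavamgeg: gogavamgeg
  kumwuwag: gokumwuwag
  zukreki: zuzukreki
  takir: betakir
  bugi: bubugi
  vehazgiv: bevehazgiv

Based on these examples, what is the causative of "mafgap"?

"mafgap" ends in -p. The one such stem in the data (molap → bemolap) adds the prefix be-, so the same rule applies.
The other patterns: stems ending in -i repeat the first consonant+vowel as a prefix; stems ending in -g add the prefix go-; stems ending in -m double the final consonant and add -esh.
So mafgap → bemafgap.

bemafgap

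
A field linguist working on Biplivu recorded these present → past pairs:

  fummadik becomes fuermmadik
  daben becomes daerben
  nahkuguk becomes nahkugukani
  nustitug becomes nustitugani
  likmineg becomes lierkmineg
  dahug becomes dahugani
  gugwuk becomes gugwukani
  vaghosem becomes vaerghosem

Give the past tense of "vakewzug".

"vakewzug" has last vowel 'u'. The stems whose last vowel is 'u' (dahug → dahugani, nustitug → nustitugani, nahkuguk → nahkugukani) add -ani.
The other pattern: stems whose last vowel is 'e' or 'i' insert -er- after the first vowel.
So vakewzug → vakewzugani.

vakewzugani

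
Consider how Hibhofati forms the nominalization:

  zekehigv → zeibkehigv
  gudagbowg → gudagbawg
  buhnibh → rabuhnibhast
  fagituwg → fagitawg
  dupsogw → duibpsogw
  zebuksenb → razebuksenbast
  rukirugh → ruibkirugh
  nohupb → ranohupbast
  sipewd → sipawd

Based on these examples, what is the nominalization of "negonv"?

rukirugh and buhnibh both end in -h yet inflect differently (ruibkirugh, rabuhnibhast), so the final letter is not what conditions the rule; the second-to-last letter is.
"negonv" has second-to-last letter 'n'. The one such stem in the data (zebuksenb → razebuksenbast) adds ra- … -ast around the stem, so the same rule applies.
The other patterns: stems whose second-to-last letter is 'g' insert -ib- after the first vowel; stems whose second-to-last letter is 'w' change the last vowel to 'a'.
So negonv → ranegonvast.

ranegonvast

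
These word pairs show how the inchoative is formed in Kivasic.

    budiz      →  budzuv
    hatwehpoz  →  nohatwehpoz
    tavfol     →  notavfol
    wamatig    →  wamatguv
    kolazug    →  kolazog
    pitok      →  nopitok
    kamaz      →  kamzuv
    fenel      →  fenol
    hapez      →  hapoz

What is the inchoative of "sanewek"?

kolazug and wamatig both end in -g yet inflect differently (kolazog, wamatguv), so the final letter is not what conditions the rule; the last vowel is.
"sanewek" has last vowel 'e'. The stems whose last vowel is 'e' (fenel → fenol, hapez → hapoz) change the last vowel to 'o'.
The other patterns: stems whose last vowel is 'a' or 'i' delete the last vowel and add -uv; stems whose last vowel is 'o' add the prefix no-.
So sanewek → sanewok.

sanewok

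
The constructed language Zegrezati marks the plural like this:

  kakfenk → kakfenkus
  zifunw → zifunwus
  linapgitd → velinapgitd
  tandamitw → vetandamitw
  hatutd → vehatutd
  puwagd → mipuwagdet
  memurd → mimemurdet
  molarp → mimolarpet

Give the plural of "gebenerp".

zifunw and tandamitw both end in -w yet inflect differently (zifunwus, vetandamitw), so the final letter is not what conditions the rule; the second-to-last letter is.
"gebenerp" has second-to-last letter 'r'. The stems whose second-to-last letter is 'r' (memurd → mimemurdet, molarp → mimolarpet) add mi- … -et around the stem.
So gebenerp → migebenerpet.

migebenerpet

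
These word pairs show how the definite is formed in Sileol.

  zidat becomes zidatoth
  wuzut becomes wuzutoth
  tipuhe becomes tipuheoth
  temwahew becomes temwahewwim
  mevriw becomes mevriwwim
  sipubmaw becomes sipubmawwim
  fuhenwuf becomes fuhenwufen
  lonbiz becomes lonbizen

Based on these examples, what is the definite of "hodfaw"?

hodfawwim

tipuhe and temwahew both have last vowel 'e' yet inflect differently (tipuheoth, temwahewwim), so the last vowel is not what conditions the rule; the final letter is.
"hodfaw" ends in -w. The stems ending in -w (temwahew → temwahewwim, mevriw → mevriwwim, sipubmaw → sipubmawwim) double the final consonant and add -im.
The other patterns: stems ending in -e or -t add -oth; stems ending in -f or -z add -en.
So hodfaw → hodfawwim.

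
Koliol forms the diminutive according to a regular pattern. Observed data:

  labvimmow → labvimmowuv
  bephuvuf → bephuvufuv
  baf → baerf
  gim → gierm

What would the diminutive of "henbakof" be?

bephuvuf and baf both end in -f yet inflect differently (bephuvufuv, baerf), so the final letter is not what conditions the rule; the number of vowels is.
"henbakof" has 3 vowels. The stems with 3 vowels (labvimmow → labvimmowuv, bephuvuf → bephuvufuv) add -uv.
The other pattern: stems with 1 vowel insert -er- after the first vowel.
So henbakof → henbakofuv.

henbakofuv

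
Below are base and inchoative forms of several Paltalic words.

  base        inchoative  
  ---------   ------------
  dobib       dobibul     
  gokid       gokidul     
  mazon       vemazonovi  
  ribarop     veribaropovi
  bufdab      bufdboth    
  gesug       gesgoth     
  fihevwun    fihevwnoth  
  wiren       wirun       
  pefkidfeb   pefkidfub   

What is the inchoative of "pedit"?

dobib and bufdab both end in -b yet inflect differently (dobibul, bufdboth), so the final letter is not what conditions the rule; the last vowel is.
"pedit" has last vowel 'i'. The stems whose last vowel is 'i' (dobib → dobibul, gokid → gokidul) add -ul.
The other patterns: stems whose last vowel is 'o' add ve- … -ovi around the stem; stems whose last vowel is 'a' or 'u' delete the last vowel and add -oth; stems whose last vowel is 'e' change the last vowel to 'u'.
So pedit → peditul.

peditul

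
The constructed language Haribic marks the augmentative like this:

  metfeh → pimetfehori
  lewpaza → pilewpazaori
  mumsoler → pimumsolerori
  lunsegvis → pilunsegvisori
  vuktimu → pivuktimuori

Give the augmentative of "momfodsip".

pimomfodsipori

Every pair shown (metfeh → pimetfehori, lewpaza → pilewpazaori, mumsoler → pimumsolerori, …) follows the same rule: add pi- … -ori around the stem.
So momfodsip → pimomfodsipori.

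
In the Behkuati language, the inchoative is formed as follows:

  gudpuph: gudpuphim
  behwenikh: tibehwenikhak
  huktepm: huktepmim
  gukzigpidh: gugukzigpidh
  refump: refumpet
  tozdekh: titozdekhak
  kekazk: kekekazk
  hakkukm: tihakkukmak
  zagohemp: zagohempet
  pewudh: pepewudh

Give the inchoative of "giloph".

gilophim

"giloph" has second-to-last letter 'p'. The stems whose second-to-last letter is 'p' (gudpuph → gudpuphim, huktepm → huktepmim) add -im.
So giloph → gilophim.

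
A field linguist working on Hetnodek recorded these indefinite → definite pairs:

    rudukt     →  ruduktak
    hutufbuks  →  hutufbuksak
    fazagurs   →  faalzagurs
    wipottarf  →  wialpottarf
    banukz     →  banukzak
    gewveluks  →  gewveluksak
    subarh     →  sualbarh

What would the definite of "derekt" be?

derektak

gewveluks and fazagurs both end in -s yet inflect differently (gewveluksak, faalzagurs), so the final letter is not what conditions the rule; the second-to-last letter is.
"derekt" has second-to-last letter 'k'. The stems whose second-to-last letter is 'k' (gewveluks → gewveluksak, hutufbuks → hutufbuksak, banukz → banukzak) add -ak.
So derekt → derektak.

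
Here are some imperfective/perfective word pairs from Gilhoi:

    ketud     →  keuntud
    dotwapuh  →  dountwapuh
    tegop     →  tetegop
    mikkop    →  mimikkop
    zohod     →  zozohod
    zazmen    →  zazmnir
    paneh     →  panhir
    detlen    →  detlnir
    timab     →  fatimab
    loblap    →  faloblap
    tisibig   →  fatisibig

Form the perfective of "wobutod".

wowobutod

ketud and zohod both end in -d yet inflect differently (keuntud, zozohod), so the final letter is not what conditions the rule; the last vowel is.
"wobutod" has last vowel 'o'. The stems whose last vowel is 'o' (tegop → tetegop, mikkop → mimikkop, zohod → zozohod) repeat the first consonant+vowel as a prefix.
So wobutod → wowobutod.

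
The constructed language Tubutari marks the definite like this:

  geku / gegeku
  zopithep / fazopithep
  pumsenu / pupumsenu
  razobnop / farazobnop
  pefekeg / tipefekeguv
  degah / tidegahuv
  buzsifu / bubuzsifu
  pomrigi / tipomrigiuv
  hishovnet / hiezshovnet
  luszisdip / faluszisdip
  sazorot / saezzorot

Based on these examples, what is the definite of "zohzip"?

"zohzip" ends in -p. The stems ending in -p (zopithep → fazopithep, luszisdip → faluszisdip, razobnop → farazobnop) add the prefix fa-.
The other patterns: stems ending in -t insert -ez- after the first vowel; stems ending in -u repeat the first consonant+vowel as a prefix; stems ending in -g, -h or -i add ti- … -uv around the stem.
So zohzip → fazohzip.

fazohzip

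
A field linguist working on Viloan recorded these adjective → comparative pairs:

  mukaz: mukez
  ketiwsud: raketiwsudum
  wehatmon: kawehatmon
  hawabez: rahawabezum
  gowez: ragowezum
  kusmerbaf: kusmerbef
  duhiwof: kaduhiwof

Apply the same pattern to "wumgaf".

duhiwof and kusmerbaf both end in -f yet inflect differently (kaduhiwof, kusmerbef), so the final letter is not what conditions the rule; the last vowel is.
"wumgaf" has last vowel 'a'. The stems whose last vowel is 'a' (mukaz → mukez, kusmerbaf → kusmerbef) change the last vowel to 'e'.
The other patterns: stems whose last vowel is 'o' add the prefix ka-; stems whose last vowel is 'e' or 'u' add ra- … -um around the stem.
So wumgaf → wumgef.

wumgef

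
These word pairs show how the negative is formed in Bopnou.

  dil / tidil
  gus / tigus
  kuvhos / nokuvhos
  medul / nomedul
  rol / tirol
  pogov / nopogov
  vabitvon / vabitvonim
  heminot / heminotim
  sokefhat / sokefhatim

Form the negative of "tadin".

notadin

dil and medul both end in -l yet inflect differently (tidil, nomedul), so the final letter is not what conditions the rule; the number of vowels is.
"tadin" has 2 vowels. The stems with 2 vowels (pogov → nopogov, medul → nomedul, kuvhos → nokuvhos) add the prefix no-.
So tadin → notadin.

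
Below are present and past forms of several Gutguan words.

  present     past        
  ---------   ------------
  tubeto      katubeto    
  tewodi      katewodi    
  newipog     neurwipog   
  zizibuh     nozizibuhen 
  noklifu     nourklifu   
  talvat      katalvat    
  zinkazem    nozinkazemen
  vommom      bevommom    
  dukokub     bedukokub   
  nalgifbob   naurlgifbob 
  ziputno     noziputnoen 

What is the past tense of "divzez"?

"divzez" begins with d-. The one such stem in the data (dukokub → bedukokub) adds the prefix be-, so the same rule applies.
So divzez → bedivzez.

bedivzez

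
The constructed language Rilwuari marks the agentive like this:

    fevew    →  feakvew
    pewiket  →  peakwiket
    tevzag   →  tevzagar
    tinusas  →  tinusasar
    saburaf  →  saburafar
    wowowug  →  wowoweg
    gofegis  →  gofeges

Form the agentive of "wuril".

wurel

tevzag and wowowug both end in -g yet inflect differently (tevzagar, wowoweg), so the final letter is not what conditions the rule; the last vowel is.
"wuril" has last vowel 'i'. The one such stem in the data (gofegis → gofeges) changes the last vowel to 'e' (as does wowowug), so the same rule applies.
So wuril → wurel.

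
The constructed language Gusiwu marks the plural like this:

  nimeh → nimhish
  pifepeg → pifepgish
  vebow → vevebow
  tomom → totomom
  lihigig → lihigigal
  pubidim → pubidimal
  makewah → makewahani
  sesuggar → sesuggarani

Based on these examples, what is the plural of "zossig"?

zossigal

pifepeg and lihigig both end in -g yet inflect differently (pifepgish, lihigigal), so the final letter is not what conditions the rule; the last vowel is.
"zossig" has last vowel 'i'. The stems whose last vowel is 'i' (lihigig → lihigigal, pubidim → pubidimal) add -al.
So zossig → zossigal.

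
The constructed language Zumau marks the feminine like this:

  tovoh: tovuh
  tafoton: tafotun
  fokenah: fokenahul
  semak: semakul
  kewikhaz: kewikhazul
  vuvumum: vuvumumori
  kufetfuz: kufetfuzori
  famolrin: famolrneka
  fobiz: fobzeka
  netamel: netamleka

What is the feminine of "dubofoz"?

dubofuz

"dubofoz" has last vowel 'o'. The stems whose last vowel is 'o' (tovoh → tovuh, tafoton → tafotun) change the last vowel to 'u'.
The other patterns: stems whose last vowel is 'a' add -ul; stems whose last vowel is 'u' add -ori; stems whose last vowel is 'e' or 'i' delete the last vowel and add -eka.
So dubofoz → dubofuz.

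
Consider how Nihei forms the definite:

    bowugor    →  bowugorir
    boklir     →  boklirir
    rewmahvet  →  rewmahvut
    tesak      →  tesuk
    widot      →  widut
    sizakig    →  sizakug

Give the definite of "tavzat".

tavzut

bowugor and widot both have last vowel 'o' yet inflect differently (bowugorir, widut), so the last vowel is not what conditions the rule; the final letter is.
"tavzat" ends in -t. The stems ending in -t (rewmahvet → rewmahvut, widot → widut) change the last vowel to 'u'.
So tavzat → tavzut.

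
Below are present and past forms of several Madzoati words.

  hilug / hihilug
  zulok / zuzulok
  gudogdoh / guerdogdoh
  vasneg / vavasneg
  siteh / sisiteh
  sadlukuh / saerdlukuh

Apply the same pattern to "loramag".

siteh and gudogdoh both end in -h yet inflect differently (sisiteh, guerdogdoh), so the final letter is not what conditions the rule; the number of vowels is.
"loramag" has 3 vowels. The stems with 3 vowels (gudogdoh → guerdogdoh, sadlukuh → saerdlukuh) insert -er- after the first vowel.
The other pattern: stems with 2 vowels repeat the first consonant+vowel as a prefix.
So loramag → loerramag.

loerramag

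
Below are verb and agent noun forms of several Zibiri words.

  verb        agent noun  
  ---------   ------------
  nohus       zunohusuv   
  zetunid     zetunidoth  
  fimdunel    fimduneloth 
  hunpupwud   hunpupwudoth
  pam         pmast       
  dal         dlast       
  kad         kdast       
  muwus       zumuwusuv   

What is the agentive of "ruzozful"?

kad and hunpupwud both end in -d yet inflect differently (kdast, hunpupwudoth), so the final letter is not what conditions the rule; the number of vowels is.
"ruzozful" has 3 vowels. The stems with 3 vowels (hunpupwud → hunpupwudoth, zetunid → zetunidoth, fimdunel → fimduneloth) add -oth.
The other patterns: stems with 1 vowel delete the last vowel and add -ast; stems with 2 vowels add zu- … -uv around the stem.
So ruzozful → ruzozfuloth.

ruzozfuloth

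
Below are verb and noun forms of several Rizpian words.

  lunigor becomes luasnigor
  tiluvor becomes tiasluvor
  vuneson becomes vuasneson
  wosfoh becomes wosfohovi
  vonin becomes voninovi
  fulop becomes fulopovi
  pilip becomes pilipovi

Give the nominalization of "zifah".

zifahovi

vuneson and vonin both end in -n yet inflect differently (vuasneson, voninovi), so the final letter is not what conditions the rule; the number of vowels is.
"zifah" has 2 vowels. The stems with 2 vowels (wosfoh → wosfohovi, vonin → voninovi, fulop → fulopovi) add -ovi.
The other pattern: stems with 3 vowels insert -as- after the first vowel.
So zifah → zifahovi.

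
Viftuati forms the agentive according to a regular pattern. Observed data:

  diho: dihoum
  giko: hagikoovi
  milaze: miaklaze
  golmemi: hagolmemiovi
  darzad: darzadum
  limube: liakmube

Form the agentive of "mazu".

giko and diho both end in -o yet inflect differently (hagikoovi, dihoum), so the final letter is not what conditions the rule; the first letter is.
"mazu" begins with m-. The one such stem in the data (milaze → miaklaze) inserts -ak- after the first vowel (as does limube), so the same rule applies.
So mazu → maakzu.

maakzu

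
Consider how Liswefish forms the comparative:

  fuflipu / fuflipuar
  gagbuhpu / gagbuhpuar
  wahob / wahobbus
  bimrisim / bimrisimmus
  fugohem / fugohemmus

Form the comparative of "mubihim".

"mubihim" ends in -m. The stems ending in -m (fugohem → fugohemmus, bimrisim → bimrisimmus) double the final consonant and add -us.
The other pattern: stems ending in -u add -ar.
So mubihim → mubihimmus.

mubihimmus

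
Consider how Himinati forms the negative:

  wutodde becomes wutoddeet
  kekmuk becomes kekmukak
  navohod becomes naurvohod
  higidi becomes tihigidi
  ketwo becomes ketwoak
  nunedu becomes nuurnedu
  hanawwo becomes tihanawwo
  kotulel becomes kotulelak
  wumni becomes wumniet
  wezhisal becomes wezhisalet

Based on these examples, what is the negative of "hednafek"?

wezhisal and kotulel both end in -l yet inflect differently (wezhisalet, kotulelak), so the final letter is not what conditions the rule; the first letter is.
"hednafek" begins with h-. The stems beginning with h- (higidi → tihigidi, hanawwo → tihanawwo) add the prefix ti-.
The other patterns: stems beginning with n- insert -ur- after the first vowel; stems beginning with w- add -et; stems beginning with k- add -ak.
So hednafek → tihednafek.

tihednafek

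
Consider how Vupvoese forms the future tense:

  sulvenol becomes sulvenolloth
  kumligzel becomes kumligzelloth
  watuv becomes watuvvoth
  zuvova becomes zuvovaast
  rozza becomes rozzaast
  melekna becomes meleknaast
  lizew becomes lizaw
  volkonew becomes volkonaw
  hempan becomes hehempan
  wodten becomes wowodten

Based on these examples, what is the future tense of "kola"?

kumligzel and lizew both have last vowel 'e' yet inflect differently (kumligzelloth, lizaw), so the last vowel is not what conditions the rule; the final letter is.
"kola" ends in -a. The stems ending in -a (zuvova → zuvovaast, rozza → rozzaast, melekna → meleknaast) add -ast.
So kola → kolaast.

kolaast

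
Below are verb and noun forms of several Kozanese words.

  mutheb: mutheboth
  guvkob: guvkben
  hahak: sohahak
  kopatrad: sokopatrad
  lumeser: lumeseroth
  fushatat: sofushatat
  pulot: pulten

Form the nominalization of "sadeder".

"sadeder" has last vowel 'e'. The stems whose last vowel is 'e' (lumeser → lumeseroth, mutheb → mutheboth) add -oth.
The other patterns: stems whose last vowel is 'a' add the prefix so-; stems whose last vowel is 'o' delete the last vowel and add -en.
So sadeder → sadederoth.

sadederoth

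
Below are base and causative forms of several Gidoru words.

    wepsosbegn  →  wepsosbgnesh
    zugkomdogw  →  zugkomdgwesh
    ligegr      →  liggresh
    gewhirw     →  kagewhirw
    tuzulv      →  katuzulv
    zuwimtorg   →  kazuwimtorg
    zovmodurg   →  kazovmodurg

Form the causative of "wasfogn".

zugkomdogw and gewhirw both end in -w yet inflect differently (zugkomdgwesh, kagewhirw), so the final letter is not what conditions the rule; the second-to-last letter is.
"wasfogn" has second-to-last letter 'g'. The stems whose second-to-last letter is 'g' (wepsosbegn → wepsosbgnesh, zugkomdogw → zugkomdgwesh, ligegr → liggresh) delete the last vowel and add -esh.
So wasfogn → wasfgnesh.

wasfgnesh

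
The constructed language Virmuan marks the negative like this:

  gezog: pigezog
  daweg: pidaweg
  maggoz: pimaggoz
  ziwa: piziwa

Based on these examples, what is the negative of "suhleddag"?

pisuhleddag

Every pair shown (gezog → pigezog, daweg → pidaweg, maggoz → pimaggoz, …) follows the same rule: add the prefix pi-.
So suhleddag → pisuhleddag.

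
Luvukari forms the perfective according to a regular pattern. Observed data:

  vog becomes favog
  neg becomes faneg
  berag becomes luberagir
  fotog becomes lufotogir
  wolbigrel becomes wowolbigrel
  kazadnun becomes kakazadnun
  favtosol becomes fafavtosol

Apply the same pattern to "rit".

farit

vog and berag both end in -g yet inflect differently (favog, luberagir), so the final letter is not what conditions the rule; the number of vowels is.
"rit" has 1 vowel. The stems with 1 vowel (vog → favog, neg → faneg) add the prefix fa-.
The other patterns: stems with 2 vowels add lu- … -ir around the stem; stems with 3 vowels repeat the first consonant+vowel as a prefix.
So rit → farit.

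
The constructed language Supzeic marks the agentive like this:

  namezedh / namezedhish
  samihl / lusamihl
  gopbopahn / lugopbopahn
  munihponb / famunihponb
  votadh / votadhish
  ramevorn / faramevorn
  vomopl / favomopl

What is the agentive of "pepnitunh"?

samihl and vomopl both end in -l yet inflect differently (lusamihl, favomopl), so the final letter is not what conditions the rule; the second-to-last letter is.
"pepnitunh" has second-to-last letter 'n'. The one such stem in the data (munihponb → famunihponb) adds the prefix fa-, so the same rule applies.
The other patterns: stems whose second-to-last letter is 'h' add the prefix lu-; stems whose second-to-last letter is 'd' add -ish.
So pepnitunh → fapepnitunh.

fapepnitunh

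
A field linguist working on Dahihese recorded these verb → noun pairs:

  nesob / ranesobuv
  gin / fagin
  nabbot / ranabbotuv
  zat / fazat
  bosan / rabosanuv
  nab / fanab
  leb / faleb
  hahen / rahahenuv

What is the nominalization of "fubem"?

rafubemuv

nesob and leb both end in -b yet inflect differently (ranesobuv, faleb), so the final letter is not what conditions the rule; the number of vowels is.
"fubem" has 2 vowels. The stems with 2 vowels (nabbot → ranabbotuv, hahen → rahahenuv, bosan → rabosanuv) add ra- … -uv around the stem.
So fubem → rafubemuv.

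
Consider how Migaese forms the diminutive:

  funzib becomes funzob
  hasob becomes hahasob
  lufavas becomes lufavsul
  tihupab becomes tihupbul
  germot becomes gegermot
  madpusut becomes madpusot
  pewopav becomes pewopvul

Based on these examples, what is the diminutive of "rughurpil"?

rughurpol

hasob and tihupab both end in -b yet inflect differently (hahasob, tihupbul), so the final letter is not what conditions the rule; the last vowel is.
"rughurpil" has last vowel 'i'. The one such stem in the data (funzib → funzob) changes the last vowel to 'o' (as does madpusut), so the same rule applies.
The other patterns: stems whose last vowel is 'o' repeat the first consonant+vowel as a prefix; stems whose last vowel is 'a' delete the last vowel and add -ul.
So rughurpil → rughurpol.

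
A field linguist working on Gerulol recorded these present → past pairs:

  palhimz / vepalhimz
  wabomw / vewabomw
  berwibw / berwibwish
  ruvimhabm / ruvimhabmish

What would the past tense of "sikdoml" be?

wabomw and berwibw both end in -w yet inflect differently (vewabomw, berwibwish), so the final letter is not what conditions the rule; the second-to-last letter is.
"sikdoml" has second-to-last letter 'm'. The stems whose second-to-last letter is 'm' (palhimz → vepalhimz, wabomw → vewabomw) add the prefix ve-.
The other pattern: stems whose second-to-last letter is 'b' add -ish.
So sikdoml → vesikdoml.

vesikdoml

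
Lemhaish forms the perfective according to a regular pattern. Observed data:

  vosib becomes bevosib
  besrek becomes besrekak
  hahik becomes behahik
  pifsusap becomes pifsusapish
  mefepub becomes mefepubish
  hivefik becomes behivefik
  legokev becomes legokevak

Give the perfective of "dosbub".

dosbubish

besrek and hivefik both end in -k yet inflect differently (besrekak, behivefik), so the final letter is not what conditions the rule; the last vowel is.
"dosbub" has last vowel 'u'. The one such stem in the data (mefepub → mefepubish) adds -ish, so the same rule applies.
The other patterns: stems whose last vowel is 'e' add -ak; stems whose last vowel is 'i' add the prefix be-.
So dosbub → dosbubish.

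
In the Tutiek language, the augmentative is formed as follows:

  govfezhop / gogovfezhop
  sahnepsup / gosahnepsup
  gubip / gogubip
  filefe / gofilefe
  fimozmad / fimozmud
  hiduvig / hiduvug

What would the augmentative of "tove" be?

gotove

gubip and hiduvig both have last vowel 'i' yet inflect differently (gogubip, hiduvug), so the last vowel is not what conditions the rule; the final letter is.
"tove" ends in -e. The one such stem in the data (filefe → gofilefe) adds the prefix go-, so the same rule applies.
So tove → gotove.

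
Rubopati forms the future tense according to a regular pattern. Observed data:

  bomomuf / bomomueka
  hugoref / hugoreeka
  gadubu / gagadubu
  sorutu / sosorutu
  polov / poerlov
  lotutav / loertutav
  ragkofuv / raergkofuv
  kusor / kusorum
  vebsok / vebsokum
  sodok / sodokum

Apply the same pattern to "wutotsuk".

wutotsukum

"wutotsuk" ends in -k. The stems ending in -k (vebsok → vebsokum, sodok → sodokum) add -um.
The other patterns: stems ending in -f drop the final letter and add -eka; stems ending in -u repeat the first consonant+vowel as a prefix; stems ending in -v insert -er- after the first vowel.
So wutotsuk → wutotsukum.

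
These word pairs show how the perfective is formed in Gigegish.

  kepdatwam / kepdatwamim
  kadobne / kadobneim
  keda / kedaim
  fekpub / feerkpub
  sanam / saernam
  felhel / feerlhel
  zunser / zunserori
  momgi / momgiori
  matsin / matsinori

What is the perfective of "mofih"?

mofihori

kepdatwam and sanam both end in -m yet inflect differently (kepdatwamim, saernam), so the final letter is not what conditions the rule; the first letter is.
"mofih" begins with m-. The stems beginning with m- (momgi → momgiori, matsin → matsinori) add -ori.
So mofih → mofihori.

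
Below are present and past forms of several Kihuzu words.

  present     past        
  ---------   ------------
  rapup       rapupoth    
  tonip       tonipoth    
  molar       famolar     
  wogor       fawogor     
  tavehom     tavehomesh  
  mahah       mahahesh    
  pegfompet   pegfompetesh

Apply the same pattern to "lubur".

wogor and tavehom both have last vowel 'o' yet inflect differently (fawogor, tavehomesh), so the last vowel is not what conditions the rule; the final letter is.
"lubur" ends in -r. The stems ending in -r (molar → famolar, wogor → fawogor) add the prefix fa-.
So lubur → falubur.

falubur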